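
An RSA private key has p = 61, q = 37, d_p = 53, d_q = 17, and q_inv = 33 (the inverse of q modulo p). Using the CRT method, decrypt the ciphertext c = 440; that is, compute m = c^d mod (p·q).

1267

m₁ = c^(d_p) mod p: c ≡ 13 (mod 61), and 13^53 mod 61 = 47.
m₂ = c^(d_q) mod q: c ≡ 33 (mod 37), and 33^17 mod 37 = 9.
h = q_inv·(m₁ − m₂) mod p = 33·(47 − 9) mod 61 = 34.
m = m₂ + h·q = 9 + 34·37 = 1267.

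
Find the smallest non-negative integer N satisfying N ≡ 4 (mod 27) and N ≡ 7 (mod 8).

31

From N ≡ 4 (mod 27) write N = 4 + 27t. Substituting into N ≡ 7 (mod 8) gives 27t ≡ 3 (mod 8), and since 3⁻¹ ≡ 3 (mod 8), t ≡ 1. Hence N ≡ 4 + 27·1 = 31 (mod 216).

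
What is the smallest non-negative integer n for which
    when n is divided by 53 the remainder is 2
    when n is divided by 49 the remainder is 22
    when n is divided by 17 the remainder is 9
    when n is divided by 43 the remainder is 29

From n ≡ 2 (mod 53) write n = 2 + 53t. Substituting into n ≡ 22 (mod 49) gives 53t ≡ 20 (mod 49), and since 4⁻¹ ≡ 37 (mod 49), t ≡ 5. Hence n ≡ 2 + 53·5 = 267 (mod 2597).
From n ≡ 267 (mod 2597) write n = 267 + 2597t. Substituting into n ≡ 9 (mod 17) gives 2597t ≡ 14 (mod 17), and since 13⁻¹ ≡ 4 (mod 17), t ≡ 5. Hence n ≡ 267 + 2597·5 = 13252 (mod 44149).
From n ≡ 13252 (mod 44149) write n = 13252 + 44149t. Substituting into n ≡ 29 (mod 43) gives 44149t ≡ 21 (mod 43), and since 31⁻¹ ≡ 25 (mod 43), t ≡ 9. Hence n ≡ 13252 + 44149·9 = 410593 (mod 1898407).

410593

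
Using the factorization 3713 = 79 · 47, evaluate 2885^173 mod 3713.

1807

Mod 79: 2885 ≡ 41; by Fermat, exponent reduces to 173 mod 78 = 17; 41^17 ≡ 69 (mod 79).
Mod 47: 2885 ≡ 18; by Fermat, exponent reduces to 173 mod 46 = 35; 18^35 ≡ 21 (mod 47).
Combine by CRT: x ≡ 69 (mod 79), x ≡ 21 (mod 47) ⇒ x ≡ 1807 (mod 3713).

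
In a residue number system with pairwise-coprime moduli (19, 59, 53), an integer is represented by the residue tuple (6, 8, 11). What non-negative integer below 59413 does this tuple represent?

23490

From x ≡ 6 (mod 19) write x = 6 + 19t. Substituting into x ≡ 8 (mod 59) gives 19t ≡ 2 (mod 59), and since 19⁻¹ ≡ 28 (mod 59), t ≡ 56. Hence x ≡ 6 + 19·56 = 1070 (mod 1121).
From x ≡ 1070 (mod 1121) write x = 1070 + 1121t. Substituting into x ≡ 11 (mod 53) gives 1121t ≡ 1 (mod 53), and since 8⁻¹ ≡ 20 (mod 53), t ≡ 20. Hence x ≡ 1070 + 1121·20 = 23490 (mod 59413).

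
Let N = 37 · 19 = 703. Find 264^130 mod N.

Mod 37: 264 ≡ 5; by Fermat, exponent reduces to 130 mod 36 = 22; 5^22 ≡ 4 (mod 37).
Mod 19: 264 ≡ 17; by Fermat, exponent reduces to 130 mod 18 = 4; 17^4 ≡ 16 (mod 19).
Combine by CRT: x ≡ 4 (mod 37), x ≡ 16 (mod 19) ⇒ x ≡ 263 (mod 703).

263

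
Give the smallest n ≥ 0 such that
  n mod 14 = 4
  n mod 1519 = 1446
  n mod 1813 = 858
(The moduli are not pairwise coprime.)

gcd(14, 1519) = 7 and 7 | (1446 − 4), so the pair is consistent; merging gives n ≡ 1446 (mod 3038), where 3038 = lcm(14, 1519).
gcd(3038, 1813) = 49 and 49 | (858 − 1446), so the pair is consistent; merging gives n ≡ 4484 (mod 112406), where 112406 = lcm(3038, 1813).
The solution is unique modulo lcm(14, 1519, 1813) = 112406.

4484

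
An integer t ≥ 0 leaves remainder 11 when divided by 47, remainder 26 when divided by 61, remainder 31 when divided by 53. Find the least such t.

83718

Combine the congruences pairwise.
From t ≡ 11 (mod 47) write t = 11 + 47s. Substituting into t ≡ 26 (mod 61) gives 47s ≡ 15 (mod 61), and since 47⁻¹ ≡ 13 (mod 61), s ≡ 12. Hence t ≡ 11 + 47·12 = 575 (mod 2867).
From t ≡ 575 (mod 2867) write t = 575 + 2867s. Substituting into t ≡ 31 (mod 53) gives 2867s ≡ 39 (mod 53), and since 5⁻¹ ≡ 32 (mod 53), s ≡ 29. Hence t ≡ 575 + 2867·29 = 83718 (mod 151951).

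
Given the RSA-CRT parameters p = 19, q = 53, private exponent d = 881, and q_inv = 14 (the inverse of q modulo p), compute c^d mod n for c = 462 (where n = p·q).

d_p = d mod (p−1) = 881 mod 18 = 17; d_q = d mod (q−1) = 49.
m₁ = c^(d_p) mod p: c ≡ 6 (mod 19), and 6^17 mod 19 = 16.
m₂ = c^(d_q) mod q: c ≡ 38 (mod 53), and 38^49 mod 53 = 25.
h = q_inv·(m₁ − m₂) mod p = 14·(16 − 25) mod 19 = 7.
m = m₂ + h·q = 25 + 7·53 = 396.

396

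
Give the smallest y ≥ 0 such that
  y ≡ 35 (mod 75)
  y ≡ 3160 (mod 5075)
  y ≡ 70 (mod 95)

gcd(75, 5075) = 25 and 25 | (3160 − 35), so the pair is consistent; merging gives y ≡ 13310 (mod 15225), where 15225 = lcm(75, 5075).
gcd(15225, 95) = 5 and 5 | (70 − 13310), so the pair is consistent; merging gives y ≡ 165560 (mod 289275), where 289275 = lcm(15225, 95).
The solution is unique modulo lcm(75, 5075, 95) = 289275.

165560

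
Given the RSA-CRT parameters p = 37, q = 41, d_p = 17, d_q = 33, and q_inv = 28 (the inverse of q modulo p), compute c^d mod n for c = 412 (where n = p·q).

m₁ = c^(d_p) mod p: c ≡ 5 (mod 37), and 5^17 mod 37 = 22.
m₂ = c^(d_q) mod q: c ≡ 2 (mod 41), and 2^33 mod 41 = 33.
h = q_inv·(m₁ − m₂) mod p = 28·(22 − 33) mod 37 = 25.
m = m₂ + h·q = 33 + 25·41 = 1058.

1058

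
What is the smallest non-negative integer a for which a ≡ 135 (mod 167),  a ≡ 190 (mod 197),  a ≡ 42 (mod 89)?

2670131

Combine the congruences pairwise.
From a ≡ 135 (mod 167) write a = 135 + 167t. Substituting into a ≡ 190 (mod 197) gives 167t ≡ 55 (mod 197), and since 167⁻¹ ≡ 151 (mod 197), t ≡ 31. Hence a ≡ 135 + 167·31 = 5312 (mod 32899).
From a ≡ 5312 (mod 32899) write a = 5312 + 32899t. Substituting into a ≡ 42 (mod 89) gives 32899t ≡ 70 (mod 89), and since 58⁻¹ ≡ 66 (mod 89), t ≡ 81. Hence a ≡ 5312 + 32899·81 = 2670131 (mod 2928011).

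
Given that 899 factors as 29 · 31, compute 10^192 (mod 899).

Mod 29: 10 ≡ 10; by Fermat, exponent reduces to 192 mod 28 = 24; 10^24 ≡ 23 (mod 29).
Mod 31: 10 ≡ 10; by Fermat, exponent reduces to 192 mod 30 = 12; 10^12 ≡ 4 (mod 31).
Combine by CRT: x ≡ 23 (mod 29), x ≡ 4 (mod 31) ⇒ x ≡ 748 (mod 899).

748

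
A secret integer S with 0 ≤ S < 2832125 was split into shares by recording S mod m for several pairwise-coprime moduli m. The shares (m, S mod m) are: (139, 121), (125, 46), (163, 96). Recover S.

From S ≡ 121 (mod 139) write S = 121 + 139t. Substituting into S ≡ 46 (mod 125) gives 139t ≡ 50 (mod 125), and since 14⁻¹ ≡ 9 (mod 125), t ≡ 75. Hence S ≡ 121 + 139·75 = 10546 (mod 17375).
From S ≡ 10546 (mod 17375) write S = 10546 + 17375t. Substituting into S ≡ 96 (mod 163) gives 17375t ≡ 145 (mod 163), and since 97⁻¹ ≡ 121 (mod 163), t ≡ 104. Hence S ≡ 10546 + 17375·104 = 1817546 (mod 2832125).

1817546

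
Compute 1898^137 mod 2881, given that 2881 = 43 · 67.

595

Mod 43: 1898 ≡ 6; by Fermat, exponent reduces to 137 mod 42 = 11; 6^11 ≡ 36 (mod 43).
Mod 67: 1898 ≡ 22; by Fermat, exponent reduces to 137 mod 66 = 5; 22^5 ≡ 59 (mod 67).
Combine by CRT: x ≡ 36 (mod 43), x ≡ 59 (mod 67) ⇒ x ≡ 595 (mod 2881).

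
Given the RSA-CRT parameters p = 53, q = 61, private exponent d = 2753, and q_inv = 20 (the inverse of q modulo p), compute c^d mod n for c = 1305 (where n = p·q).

389

d_p = d mod (p−1) = 2753 mod 52 = 49; d_q = d mod (q−1) = 53.
m₁ = c^(d_p) mod p: c ≡ 33 (mod 53), and 33^49 mod 53 = 18.
m₂ = c^(d_q) mod q: c ≡ 24 (mod 61), and 24^53 mod 61 = 23.
h = q_inv·(m₁ − m₂) mod p = 20·(18 − 23) mod 53 = 6.
m = m₂ + h·q = 23 + 6·61 = 389.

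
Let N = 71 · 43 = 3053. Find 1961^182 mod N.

522

Mod 71: 1961 ≡ 44; by Fermat, exponent reduces to 182 mod 70 = 42; 44^42 ≡ 25 (mod 71).
Mod 43: 1961 ≡ 26; by Fermat, exponent reduces to 182 mod 42 = 14; 26^14 ≡ 6 (mod 43).
Combine by CRT: x ≡ 25 (mod 71), x ≡ 6 (mod 43) ⇒ x ≡ 522 (mod 3053).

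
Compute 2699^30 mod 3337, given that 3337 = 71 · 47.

Mod 71: 2699 ≡ 1; 1^30 ≡ 1 (mod 71).
Mod 47: 2699 ≡ 20; 20^30 ≡ 21 (mod 47).
Combine by CRT: x ≡ 1 (mod 71), x ≡ 21 (mod 47) ⇒ x ≡ 2841 (mod 3337).

2841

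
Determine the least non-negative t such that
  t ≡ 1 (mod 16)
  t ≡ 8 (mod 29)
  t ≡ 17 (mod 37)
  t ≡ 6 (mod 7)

115457

From t ≡ 1 (mod 16) write t = 1 + 16s. Substituting into t ≡ 8 (mod 29) gives 16s ≡ 7 (mod 29), and since 16⁻¹ ≡ 20 (mod 29), s ≡ 24. Hence t ≡ 1 + 16·24 = 385 (mod 464).
From t ≡ 385 (mod 464) write t = 385 + 464s. Substituting into t ≡ 17 (mod 37) gives 464s ≡ 2 (mod 37), and since 20⁻¹ ≡ 13 (mod 37), s ≡ 26. Hence t ≡ 385 + 464·26 = 12449 (mod 17168).
From t ≡ 12449 (mod 17168) write t = 12449 + 17168s. Substituting into t ≡ 6 (mod 7) gives 17168s ≡ 3 (mod 7), and since 4⁻¹ ≡ 2 (mod 7), s ≡ 6. Hence t ≡ 12449 + 17168·6 = 115457 (mod 120176).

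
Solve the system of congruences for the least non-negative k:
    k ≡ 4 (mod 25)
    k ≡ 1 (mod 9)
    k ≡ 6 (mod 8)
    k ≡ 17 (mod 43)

15454

Combine the congruences pairwise.
From k ≡ 4 (mod 25) write k = 4 + 25t. Substituting into k ≡ 1 (mod 9) gives 25t ≡ 6 (mod 9), and since 7⁻¹ ≡ 4 (mod 9), t ≡ 6. Hence k ≡ 4 + 25·6 = 154 (mod 225).
From k ≡ 154 (mod 225) write k = 154 + 225t. Substituting into k ≡ 6 (mod 8) gives 225t ≡ 4 (mod 8), and since 1⁻¹ ≡ 1 (mod 8), t ≡ 4. Hence k ≡ 154 + 225·4 = 1054 (mod 1800).
From k ≡ 1054 (mod 1800) write k = 1054 + 1800t. Substituting into k ≡ 17 (mod 43) gives 1800t ≡ 38 (mod 43), and since 37⁻¹ ≡ 7 (mod 43), t ≡ 8. Hence k ≡ 1054 + 1800·8 = 15454 (mod 77400).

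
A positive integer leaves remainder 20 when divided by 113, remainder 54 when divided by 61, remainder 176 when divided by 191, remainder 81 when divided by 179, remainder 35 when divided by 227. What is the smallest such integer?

35187628014

The moduli are pairwise coprime; M = 113·61·191·179·227 = 53495904379.
M/113 = 473415083; 473415083 ≡ 1 (mod 113), inverse 1.
M/61 = 876982039; 876982039 ≡ 45 (mod 61); 45·19 ≡ 1, so inverse 19.
M/191 = 280083269; 280083269 ≡ 105 (mod 191); 105·171 ≡ 1, so inverse 171.
M/179 = 298859801; 298859801 ≡ 148 (mod 179); 148·127 ≡ 1, so inverse 127.
M/227 = 235664777; 235664777 ≡ 187 (mod 227); 187·17 ≡ 1, so inverse 17.
N ≡ 20·473415083·1 + 54·876982039·19 + 176·280083269·171 + 81·298859801·127 + 35·235664777·17 = 12553229252700.
12553229252700 mod 53495904379 = 35187628014.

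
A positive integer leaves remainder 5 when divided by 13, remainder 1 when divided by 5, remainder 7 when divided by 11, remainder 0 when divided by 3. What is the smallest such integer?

From x ≡ 5 (mod 13) write x = 5 + 13t. Substituting into x ≡ 1 (mod 5) gives 13t ≡ 1 (mod 5), and since 3⁻¹ ≡ 2 (mod 5), t ≡ 2. Hence x ≡ 5 + 13·2 = 31 (mod 65).
From x ≡ 31 (mod 65) write x = 31 + 65t. Substituting into x ≡ 7 (mod 11) gives 65t ≡ 9 (mod 11), and since 10⁻¹ ≡ 10 (mod 11), t ≡ 2. Hence x ≡ 31 + 65·2 = 161 (mod 715).
From x ≡ 161 (mod 715) write x = 161 + 715t. Substituting into x ≡ 0 (mod 3) gives 715t ≡ 1 (mod 3), and since 1⁻¹ ≡ 1 (mod 3), t ≡ 1. Hence x ≡ 161 + 715·1 = 876 (mod 2145).

876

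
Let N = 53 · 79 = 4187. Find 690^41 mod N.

Mod 53: 690 ≡ 1; 1^41 ≡ 1 (mod 53).
Mod 79: 690 ≡ 58; 58^41 ≡ 33 (mod 79).
Combine by CRT: x ≡ 1 (mod 53), x ≡ 33 (mod 79) ⇒ x ≡ 902 (mod 4187).

902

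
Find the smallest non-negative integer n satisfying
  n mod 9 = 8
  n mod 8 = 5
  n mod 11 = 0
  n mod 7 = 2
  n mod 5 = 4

From n ≡ 8 (mod 9) write n = 8 + 9t. Substituting into n ≡ 5 (mod 8) gives 9t ≡ 5 (mod 8), and since 1⁻¹ ≡ 1 (mod 8), t ≡ 5. Hence n ≡ 8 + 9·5 = 53 (mod 72).
From n ≡ 53 (mod 72) write n = 53 + 72t. Substituting into n ≡ 0 (mod 11) gives 72t ≡ 2 (mod 11), and since 6⁻¹ ≡ 2 (mod 11), t ≡ 4. Hence n ≡ 53 + 72·4 = 341 (mod 792).
From n ≡ 341 (mod 792) write n = 341 + 792t. Substituting into n ≡ 2 (mod 7) gives 792t ≡ 4 (mod 7), and since 1⁻¹ ≡ 1 (mod 7), t ≡ 4. Hence n ≡ 341 + 792·4 = 3509 (mod 5544).
From n ≡ 3509 (mod 5544) write n = 3509 + 5544t. Substituting into n ≡ 4 (mod 5) gives 5544t ≡ 0 (mod 5), and since 4⁻¹ ≡ 4 (mod 5), t ≡ 0. Hence n ≡ 3509 + 5544·0 = 3509 (mod 27720).

3509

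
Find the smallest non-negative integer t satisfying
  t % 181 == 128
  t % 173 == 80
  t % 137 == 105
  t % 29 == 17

The moduli are pairwise coprime; N = 181·173·137·29 = 124406549.
N/181 = 687329; 687329 ≡ 72 (mod 181); 72·88 ≡ 1, so inverse 88.
N/173 = 719113; 719113 ≡ 125 (mod 173); 125·18 ≡ 1, so inverse 18.
N/137 = 908077; 908077 ≡ 41 (mod 137); 41·127 ≡ 1, so inverse 127.
N/29 = 4289881; 4289881 ≡ 27 (mod 29); 27·14 ≡ 1, so inverse 14.
t ≡ 128·687329·88 + 80·719113·18 + 105·908077·127 + 17·4289881·14 = 21907795049.
21907795049 mod 124406549 = 12242425.

12242425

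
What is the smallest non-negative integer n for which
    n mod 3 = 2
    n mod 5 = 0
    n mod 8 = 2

50

The moduli are pairwise coprime; M = 3·5·8 = 120.
M/3 = 40; 40 ≡ 1 (mod 3), inverse 1.
M/5 = 24; 24 ≡ 4 (mod 5); 4·4 ≡ 1, so inverse 4.
M/8 = 15; 15 ≡ 7 (mod 8); 7·7 ≡ 1, so inverse 7.
n ≡ 2·40·1 + 0·24·4 + 2·15·7 = 290.
290 mod 120 = 50.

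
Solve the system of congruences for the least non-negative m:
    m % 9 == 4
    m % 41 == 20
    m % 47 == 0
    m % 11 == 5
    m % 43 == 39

7227049

From m ≡ 4 (mod 9) write m = 4 + 9t. Substituting into m ≡ 20 (mod 41) gives 9t ≡ 16 (mod 41), and since 9⁻¹ ≡ 32 (mod 41), t ≡ 20. Hence m ≡ 4 + 9·20 = 184 (mod 369).
From m ≡ 184 (mod 369) write m = 184 + 369t. Substituting into m ≡ 0 (mod 47) gives 369t ≡ 4 (mod 47), and since 40⁻¹ ≡ 20 (mod 47), t ≡ 33. Hence m ≡ 184 + 369·33 = 12361 (mod 17343).
From m ≡ 12361 (mod 17343) write m = 12361 + 17343t. Substituting into m ≡ 5 (mod 11) gives 17343t ≡ 8 (mod 11), and since 7⁻¹ ≡ 8 (mod 11), t ≡ 9. Hence m ≡ 12361 + 17343·9 = 168448 (mod 190773).
From m ≡ 168448 (mod 190773) write m = 168448 + 190773t. Substituting into m ≡ 39 (mod 43) gives 190773t ≡ 22 (mod 43), and since 25⁻¹ ≡ 31 (mod 43), t ≡ 37. Hence m ≡ 168448 + 190773·37 = 7227049 (mod 8203239).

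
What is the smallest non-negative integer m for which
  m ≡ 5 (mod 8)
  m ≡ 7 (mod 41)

From m ≡ 5 (mod 8) write m = 5 + 8t. Substituting into m ≡ 7 (mod 41) gives 8t ≡ 2 (mod 41), and since 8⁻¹ ≡ 36 (mod 41), t ≡ 31. Hence m ≡ 5 + 8·31 = 253 (mod 328).

253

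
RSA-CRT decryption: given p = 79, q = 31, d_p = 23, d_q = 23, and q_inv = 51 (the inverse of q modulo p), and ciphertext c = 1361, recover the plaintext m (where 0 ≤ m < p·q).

m₁ = c^(d_p) mod p: c ≡ 18 (mod 79), and 18^23 mod 79 = 62.
m₂ = c^(d_q) mod q: c ≡ 28 (mod 31), and 28^23 mod 31 = 20.
h = q_inv·(m₁ − m₂) mod p = 51·(62 − 20) mod 79 = 9.
m = m₂ + h·q = 20 + 9·31 = 299.

299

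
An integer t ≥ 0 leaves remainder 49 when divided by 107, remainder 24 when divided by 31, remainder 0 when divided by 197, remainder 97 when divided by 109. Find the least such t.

22157181

The moduli are pairwise coprime; N = 107·31·197·109 = 71225941.
N/107 = 665663; 665663 ≡ 16 (mod 107); 16·87 ≡ 1, so inverse 87.
N/31 = 2297611; 2297611 ≡ 15 (mod 31); 15·29 ≡ 1, so inverse 29.
N/197 = 361553; 361553 ≡ 58 (mod 197); 58·17 ≡ 1, so inverse 17.
N/109 = 653449; 653449 ≡ 103 (mod 109); 103·18 ≡ 1, so inverse 18.
t ≡ 49·665663·87 + 24·2297611·29 + 0·361553·17 + 97·653449·18 = 5577780579.
5577780579 mod 71225941 = 22157181.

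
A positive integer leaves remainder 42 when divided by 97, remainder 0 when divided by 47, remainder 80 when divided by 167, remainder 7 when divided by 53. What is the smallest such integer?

From a ≡ 42 (mod 97) write a = 42 + 97t. Substituting into a ≡ 0 (mod 47) gives 97t ≡ 5 (mod 47), and since 3⁻¹ ≡ 16 (mod 47), t ≡ 33. Hence a ≡ 42 + 97·33 = 3243 (mod 4559).
From a ≡ 3243 (mod 4559) write a = 3243 + 4559t. Substituting into a ≡ 80 (mod 167) gives 4559t ≡ 10 (mod 167), and since 50⁻¹ ≡ 157 (mod 167), t ≡ 67. Hence a ≡ 3243 + 4559·67 = 308696 (mod 761353).
From a ≡ 308696 (mod 761353) write a = 308696 + 761353t. Substituting into a ≡ 7 (mod 53) gives 761353t ≡ 36 (mod 53), and since 8⁻¹ ≡ 20 (mod 53), t ≡ 31. Hence a ≡ 308696 + 761353·31 = 23910639 (mod 40351709).

23910639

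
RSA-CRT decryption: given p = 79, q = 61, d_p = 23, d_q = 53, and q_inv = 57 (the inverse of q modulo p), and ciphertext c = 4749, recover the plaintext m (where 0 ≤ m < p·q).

m₁ = c^(d_p) mod p: c ≡ 9 (mod 79), and 9^23 mod 79 = 25.
m₂ = c^(d_q) mod q: c ≡ 52 (mod 61), and 52^53 mod 61 = 3.
h = q_inv·(m₁ − m₂) mod p = 57·(25 − 3) mod 79 = 69.
m = m₂ + h·q = 3 + 69·61 = 4212.

4212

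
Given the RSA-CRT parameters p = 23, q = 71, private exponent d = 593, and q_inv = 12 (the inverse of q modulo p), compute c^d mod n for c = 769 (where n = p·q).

d_p = d mod (p−1) = 593 mod 22 = 21; d_q = d mod (q−1) = 33.
m₁ = c^(d_p) mod p: c ≡ 10 (mod 23), and 10^21 mod 23 = 7.
m₂ = c^(d_q) mod q: c ≡ 59 (mod 71), and 59^33 mod 71 = 35.
h = q_inv·(m₁ − m₂) mod p = 12·(7 − 35) mod 23 = 9.
m = m₂ + h·q = 35 + 9·71 = 674.

674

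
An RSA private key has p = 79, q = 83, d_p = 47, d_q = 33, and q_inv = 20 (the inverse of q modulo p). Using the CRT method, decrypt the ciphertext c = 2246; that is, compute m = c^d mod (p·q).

m₁ = c^(d_p) mod p: c ≡ 34 (mod 79), and 34^47 mod 79 = 6.
m₂ = c^(d_q) mod q: c ≡ 5 (mod 83), and 5^33 mod 83 = 43.
h = q_inv·(m₁ − m₂) mod p = 20·(6 − 43) mod 79 = 50.
m = m₂ + h·q = 43 + 50·83 = 4193.

4193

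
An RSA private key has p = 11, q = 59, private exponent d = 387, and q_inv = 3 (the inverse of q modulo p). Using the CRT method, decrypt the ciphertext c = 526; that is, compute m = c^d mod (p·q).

d_p = d mod (p−1) = 387 mod 10 = 7; d_q = d mod (q−1) = 39.
m₁ = c^(d_p) mod p: c ≡ 9 (mod 11), and 9^7 mod 11 = 4.
m₂ = c^(d_q) mod q: c ≡ 54 (mod 59), and 54^39 mod 59 = 55.
h = q_inv·(m₁ − m₂) mod p = 3·(4 − 55) mod 11 = 1.
m = m₂ + h·q = 55 + 1·59 = 114.

114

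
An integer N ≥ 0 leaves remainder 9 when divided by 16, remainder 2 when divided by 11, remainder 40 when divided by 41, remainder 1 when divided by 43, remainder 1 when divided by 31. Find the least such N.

5022745

The moduli are pairwise coprime; M = 16·11·41·43·31 = 9618928.
M/16 = 601183; 601183 ≡ 15 (mod 16); 15·15 ≡ 1, so inverse 15.
M/11 = 874448; 874448 ≡ 3 (mod 11); 3·4 ≡ 1, so inverse 4.
M/41 = 234608; 234608 ≡ 6 (mod 41); 6·7 ≡ 1, so inverse 7.
M/43 = 223696; 223696 ≡ 10 (mod 43); 10·13 ≡ 1, so inverse 13.
M/31 = 310288; 310288 ≡ 9 (mod 31); 9·7 ≡ 1, so inverse 7.
N ≡ 9·601183·15 + 2·874448·4 + 40·234608·7 + 1·223696·13 + 1·310288·7 = 158925593.
158925593 mod 9618928 = 5022745.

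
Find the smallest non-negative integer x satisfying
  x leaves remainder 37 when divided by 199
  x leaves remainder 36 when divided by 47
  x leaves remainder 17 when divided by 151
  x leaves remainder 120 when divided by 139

161090139

From x ≡ 37 (mod 199) write x = 37 + 199t. Substituting into x ≡ 36 (mod 47) gives 199t ≡ 46 (mod 47), and since 11⁻¹ ≡ 30 (mod 47), t ≡ 17. Hence x ≡ 37 + 199·17 = 3420 (mod 9353).
From x ≡ 3420 (mod 9353) write x = 3420 + 9353t. Substituting into x ≡ 17 (mod 151) gives 9353t ≡ 70 (mod 151), and since 142⁻¹ ≡ 67 (mod 151), t ≡ 9. Hence x ≡ 3420 + 9353·9 = 87597 (mod 1412303).
From x ≡ 87597 (mod 1412303) write x = 87597 + 1412303t. Substituting into x ≡ 120 (mod 139) gives 1412303t ≡ 93 (mod 139), and since 63⁻¹ ≡ 64 (mod 139), t ≡ 114. Hence x ≡ 87597 + 1412303·114 = 161090139 (mod 196310117).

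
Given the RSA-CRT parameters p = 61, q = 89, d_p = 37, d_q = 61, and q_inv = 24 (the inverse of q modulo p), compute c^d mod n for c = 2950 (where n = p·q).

1398

m₁ = c^(d_p) mod p: c ≡ 22 (mod 61), and 22^37 mod 61 = 56.
m₂ = c^(d_q) mod q: c ≡ 13 (mod 89), and 13^61 mod 89 = 63.
h = q_inv·(m₁ − m₂) mod p = 24·(56 − 63) mod 61 = 15.
m = m₂ + h·q = 63 + 15·89 = 1398.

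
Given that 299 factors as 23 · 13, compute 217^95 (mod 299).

198

Mod 23: 217 ≡ 10; by Fermat, exponent reduces to 95 mod 22 = 7; 10^7 ≡ 14 (mod 23).
Mod 13: 217 ≡ 9; by Fermat, exponent reduces to 95 mod 12 = 11; 9^11 ≡ 3 (mod 13).
Combine by CRT: x ≡ 14 (mod 23), x ≡ 3 (mod 13) ⇒ x ≡ 198 (mod 299).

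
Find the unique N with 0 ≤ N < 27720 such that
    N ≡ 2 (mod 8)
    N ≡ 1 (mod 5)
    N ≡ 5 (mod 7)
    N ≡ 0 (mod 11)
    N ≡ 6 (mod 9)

14586

From N ≡ 2 (mod 8) write N = 2 + 8t. Substituting into N ≡ 1 (mod 5) gives 8t ≡ 4 (mod 5), and since 3⁻¹ ≡ 2 (mod 5), t ≡ 3. Hence N ≡ 2 + 8·3 = 26 (mod 40).
From N ≡ 26 (mod 40) write N = 26 + 40t. Substituting into N ≡ 5 (mod 7) gives 40t ≡ 0 (mod 7), and since 5⁻¹ ≡ 3 (mod 7), t ≡ 0. Hence N ≡ 26 + 40·0 = 26 (mod 280).
From N ≡ 26 (mod 280) write N = 26 + 280t. Substituting into N ≡ 0 (mod 11) gives 280t ≡ 7 (mod 11), and since 5⁻¹ ≡ 9 (mod 11), t ≡ 8. Hence N ≡ 26 + 280·8 = 2266 (mod 3080).
From N ≡ 2266 (mod 3080) write N = 2266 + 3080t. Substituting into N ≡ 6 (mod 9) gives 3080t ≡ 8 (mod 9), and since 2⁻¹ ≡ 5 (mod 9), t ≡ 4. Hence N ≡ 2266 + 3080·4 = 14586 (mod 27720).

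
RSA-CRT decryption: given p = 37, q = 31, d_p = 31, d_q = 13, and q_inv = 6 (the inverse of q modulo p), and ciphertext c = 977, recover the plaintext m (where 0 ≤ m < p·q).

m₁ = c^(d_p) mod p: c ≡ 15 (mod 37), and 15^31 mod 37 = 17.
m₂ = c^(d_q) mod q: c ≡ 16 (mod 31), and 16^13 mod 31 = 4.
h = q_inv·(m₁ − m₂) mod p = 6·(17 − 4) mod 37 = 4.
m = m₂ + h·q = 4 + 4·31 = 128.

128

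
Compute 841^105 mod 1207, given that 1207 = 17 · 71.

569

Mod 17: 841 ≡ 8; by Fermat, exponent reduces to 105 mod 16 = 9; 8^9 ≡ 8 (mod 17).
Mod 71: 841 ≡ 60; by Fermat, exponent reduces to 105 mod 70 = 35; 60^35 ≡ 1 (mod 71).
Combine by CRT: x ≡ 8 (mod 17), x ≡ 1 (mod 71) ⇒ x ≡ 569 (mod 1207).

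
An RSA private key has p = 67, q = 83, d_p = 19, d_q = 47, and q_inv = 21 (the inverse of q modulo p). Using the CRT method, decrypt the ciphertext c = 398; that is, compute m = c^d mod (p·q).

1238

m₁ = c^(d_p) mod p: c ≡ 63 (mod 67), and 63^19 mod 67 = 32.
m₂ = c^(d_q) mod q: c ≡ 66 (mod 83), and 66^47 mod 83 = 76.
h = q_inv·(m₁ − m₂) mod p = 21·(32 − 76) mod 67 = 14.
m = m₂ + h·q = 76 + 14·83 = 1238.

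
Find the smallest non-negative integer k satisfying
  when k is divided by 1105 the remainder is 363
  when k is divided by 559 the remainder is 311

gcd(1105, 559) = 13 and 13 | (311 − 363), so the pair is consistent; merging gives k ≡ 4783 (mod 47515), where 47515 = lcm(1105, 559).
The solution is unique modulo lcm(1105, 559) = 47515.

4783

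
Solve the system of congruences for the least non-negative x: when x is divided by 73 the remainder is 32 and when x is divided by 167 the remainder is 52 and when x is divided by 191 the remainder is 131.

The moduli are pairwise coprime; N = 73·167·191 = 2328481.
N/73 = 31897; 31897 ≡ 69 (mod 73); 69·18 ≡ 1, so inverse 18.
N/167 = 13943; 13943 ≡ 82 (mod 167); 82·55 ≡ 1, so inverse 55.
N/191 = 12191; 12191 ≡ 158 (mod 191); 158·81 ≡ 1, so inverse 81.
x ≡ 32·31897·18 + 52·13943·55 + 131·12191·81 = 187608353.
187608353 mod 2328481 = 1329873.

1329873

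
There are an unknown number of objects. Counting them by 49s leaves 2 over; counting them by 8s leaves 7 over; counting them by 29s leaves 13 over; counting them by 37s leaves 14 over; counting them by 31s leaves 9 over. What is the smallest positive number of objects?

8695199

The moduli are pairwise coprime; M = 49·8·29·37·31 = 13039096.
M/49 = 266104; 266104 ≡ 34 (mod 49); 34·13 ≡ 1, so inverse 13.
M/8 = 1629887; 1629887 ≡ 7 (mod 8); 7·7 ≡ 1, so inverse 7.
M/29 = 449624; 449624 ≡ 8 (mod 29); 8·11 ≡ 1, so inverse 11.
M/37 = 352408; 352408 ≡ 20 (mod 37); 20·13 ≡ 1, so inverse 13.
M/31 = 420616; 420616 ≡ 8 (mod 31); 8·4 ≡ 1, so inverse 4.
N ≡ 2·266104·13 + 7·1629887·7 + 13·449624·11 + 14·352408·13 + 9·420616·4 = 230359831.
230359831 mod 13039096 = 8695199.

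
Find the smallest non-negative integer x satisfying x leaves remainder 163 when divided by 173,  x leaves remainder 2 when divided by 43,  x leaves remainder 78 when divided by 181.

Combine the congruences pairwise.
From x ≡ 163 (mod 173) write x = 163 + 173t. Substituting into x ≡ 2 (mod 43) gives 173t ≡ 11 (mod 43), and since 1⁻¹ ≡ 1 (mod 43), t ≡ 11. Hence x ≡ 163 + 173·11 = 2066 (mod 7439).
From x ≡ 2066 (mod 7439) write x = 2066 + 7439t. Substituting into x ≡ 78 (mod 181) gives 7439t ≡ 3 (mod 181), and since 18⁻¹ ≡ 171 (mod 181), t ≡ 151. Hence x ≡ 2066 + 7439·151 = 1125355 (mod 1346459).

1125355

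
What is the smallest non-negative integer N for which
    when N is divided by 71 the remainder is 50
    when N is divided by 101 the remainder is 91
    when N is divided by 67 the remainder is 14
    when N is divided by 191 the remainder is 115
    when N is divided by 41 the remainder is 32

2252705303

From N ≡ 50 (mod 71) write N = 50 + 71t. Substituting into N ≡ 91 (mod 101) gives 71t ≡ 41 (mod 101), and since 71⁻¹ ≡ 37 (mod 101), t ≡ 2. Hence N ≡ 50 + 71·2 = 192 (mod 7171).
From N ≡ 192 (mod 7171) write N = 192 + 7171t. Substituting into N ≡ 14 (mod 67) gives 7171t ≡ 23 (mod 67), and since 2⁻¹ ≡ 34 (mod 67), t ≡ 45. Hence N ≡ 192 + 7171·45 = 322887 (mod 480457).
From N ≡ 322887 (mod 480457) write N = 322887 + 480457t. Substituting into N ≡ 115 (mod 191) gives 480457t ≡ 18 (mod 191), and since 92⁻¹ ≡ 27 (mod 191), t ≡ 104. Hence N ≡ 322887 + 480457·104 = 50290415 (mod 91767287).
From N ≡ 50290415 (mod 91767287) write N = 50290415 + 91767287t. Substituting into N ≡ 32 (mod 41) gives 91767287t ≡ 12 (mod 41), and since 21⁻¹ ≡ 2 (mod 41), t ≡ 24. Hence N ≡ 50290415 + 91767287·24 = 2252705303 (mod 3762458767).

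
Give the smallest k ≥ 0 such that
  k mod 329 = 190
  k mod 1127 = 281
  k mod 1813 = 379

1691908

gcd(329, 1127) = 7 and 7 | (281 − 190), so the pair is consistent; merging gives k ≡ 49869 (mod 52969), where 52969 = lcm(329, 1127).
gcd(52969, 1813) = 49 and 49 | (379 − 49869), so the pair is consistent; merging gives k ≡ 1691908 (mod 1959853), where 1959853 = lcm(52969, 1813).
The solution is unique modulo lcm(329, 1127, 1813) = 1959853.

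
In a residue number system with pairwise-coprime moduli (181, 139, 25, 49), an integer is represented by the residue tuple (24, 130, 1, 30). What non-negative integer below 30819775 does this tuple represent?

The moduli are pairwise coprime; N = 181·139·25·49 = 30819775.
N/181 = 170275; 170275 ≡ 135 (mod 181); 135·59 ≡ 1, so inverse 59.
N/139 = 221725; 221725 ≡ 20 (mod 139); 20·7 ≡ 1, so inverse 7.
N/25 = 1232791; 1232791 ≡ 16 (mod 25); 16·11 ≡ 1, so inverse 11.
N/49 = 628975; 628975 ≡ 11 (mod 49); 11·9 ≡ 1, so inverse 9.
x ≡ 24·170275·59 + 130·221725·7 + 1·1232791·11 + 30·628975·9 = 626263101.
626263101 mod 30819775 = 9867601.

9867601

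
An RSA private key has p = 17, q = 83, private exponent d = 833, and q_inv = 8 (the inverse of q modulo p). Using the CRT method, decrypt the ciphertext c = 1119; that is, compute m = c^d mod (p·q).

507

d_p = d mod (p−1) = 833 mod 16 = 1; d_q = d mod (q−1) = 13.
m₁ = c^(d_p) mod p: c ≡ 14 (mod 17), and 14^1 mod 17 = 14.
m₂ = c^(d_q) mod q: c ≡ 40 (mod 83), and 40^13 mod 83 = 9.
h = q_inv·(m₁ − m₂) mod p = 8·(14 − 9) mod 17 = 6.
m = m₂ + h·q = 9 + 6·83 = 507.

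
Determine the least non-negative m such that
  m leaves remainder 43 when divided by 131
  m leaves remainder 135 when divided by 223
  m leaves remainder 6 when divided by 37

The moduli are pairwise coprime; N = 131·223·37 = 1080881.
N/131 = 8251; 8251 ≡ 129 (mod 131); 129·65 ≡ 1, so inverse 65.
N/223 = 4847; 4847 ≡ 164 (mod 223); 164·34 ≡ 1, so inverse 34.
N/37 = 29213; 29213 ≡ 20 (mod 37); 20·13 ≡ 1, so inverse 13.
m ≡ 43·8251·65 + 135·4847·34 + 6·29213·13 = 47587889.
47587889 mod 1080881 = 29125.

29125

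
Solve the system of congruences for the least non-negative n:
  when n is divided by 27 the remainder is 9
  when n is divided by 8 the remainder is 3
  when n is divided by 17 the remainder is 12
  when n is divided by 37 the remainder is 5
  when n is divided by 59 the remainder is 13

The moduli are pairwise coprime; M = 27·8·17·37·59 = 8015976.
M/27 = 296888; 296888 ≡ 23 (mod 27); 23·20 ≡ 1, so inverse 20.
M/8 = 1001997; 1001997 ≡ 5 (mod 8); 5·5 ≡ 1, so inverse 5.
M/17 = 471528; 471528 ≡ 16 (mod 17); 16·16 ≡ 1, so inverse 16.
M/37 = 216648; 216648 ≡ 13 (mod 37); 13·20 ≡ 1, so inverse 20.
M/59 = 135864; 135864 ≡ 46 (mod 59); 46·9 ≡ 1, so inverse 9.
n ≡ 9·296888·20 + 3·1001997·5 + 12·471528·16 + 5·216648·20 + 13·135864·9 = 196564059.
196564059 mod 8015976 = 4180635.

4180635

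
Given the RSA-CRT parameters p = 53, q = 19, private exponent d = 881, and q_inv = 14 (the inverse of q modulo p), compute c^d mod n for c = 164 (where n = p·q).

597

d_p = d mod (p−1) = 881 mod 52 = 49; d_q = d mod (q−1) = 17.
m₁ = c^(d_p) mod p: c ≡ 5 (mod 53), and 5^49 mod 53 = 14.
m₂ = c^(d_q) mod q: c ≡ 12 (mod 19), and 12^17 mod 19 = 8.
h = q_inv·(m₁ − m₂) mod p = 14·(14 − 8) mod 53 = 31.
m = m₂ + h·q = 8 + 31·19 = 597.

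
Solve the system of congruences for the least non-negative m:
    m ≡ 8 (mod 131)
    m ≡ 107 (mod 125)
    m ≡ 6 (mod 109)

The moduli are pairwise coprime; N = 131·125·109 = 1784875.
N/131 = 13625; 13625 ≡ 1 (mod 131), inverse 1.
N/125 = 14279; 14279 ≡ 29 (mod 125); 29·69 ≡ 1, so inverse 69.
N/109 = 16375; 16375 ≡ 25 (mod 109); 25·48 ≡ 1, so inverse 48.
m ≡ 8·13625·1 + 107·14279·69 + 6·16375·48 = 110246857.
110246857 mod 1784875 = 1369482.

1369482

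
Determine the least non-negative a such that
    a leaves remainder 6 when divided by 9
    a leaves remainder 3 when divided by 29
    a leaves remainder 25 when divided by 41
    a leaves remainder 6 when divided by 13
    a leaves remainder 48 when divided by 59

The moduli are pairwise coprime; N = 9·29·41·13·59 = 8207667.
N/9 = 911963; 911963 ≡ 2 (mod 9); 2·5 ≡ 1, so inverse 5.
N/29 = 283023; 283023 ≡ 12 (mod 29); 12·17 ≡ 1, so inverse 17.
N/41 = 200187; 200187 ≡ 25 (mod 41); 25·23 ≡ 1, so inverse 23.
N/13 = 631359; 631359 ≡ 1 (mod 13), inverse 1.
N/59 = 139113; 139113 ≡ 50 (mod 59); 50·13 ≡ 1, so inverse 13.
a ≡ 6·911963·5 + 3·283023·17 + 25·200187·23 + 6·631359·1 + 48·139113·13 = 247495254.
247495254 mod 8207667 = 1265244.

1265244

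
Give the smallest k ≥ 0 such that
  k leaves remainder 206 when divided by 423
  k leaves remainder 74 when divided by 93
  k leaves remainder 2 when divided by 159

Combine the congruences pairwise.
gcd(423, 93) = 3 and 3 | (74 − 206), so the pair is consistent; merging gives k ≡ 5282 (mod 13113), where 13113 = lcm(423, 93).
gcd(13113, 159) = 3 and 3 | (2 − 5282), so the pair is consistent; merging gives k ≡ 333107 (mod 694989), where 694989 = lcm(13113, 159).
The solution is unique modulo lcm(423, 93, 159) = 694989.

333107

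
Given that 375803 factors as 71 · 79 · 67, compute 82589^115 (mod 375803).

Mod 71: 82589 ≡ 16; by Fermat, exponent reduces to 115 mod 70 = 45; 16^45 ≡ 32 (mod 71).
Mod 79: 82589 ≡ 34; by Fermat, exponent reduces to 115 mod 78 = 37; 34^37 ≡ 30 (mod 79).
Mod 67: 82589 ≡ 45; by Fermat, exponent reduces to 115 mod 66 = 49; 45^49 ≡ 8 (mod 67).
Combine by CRT: x ≡ 32 (mod 71), x ≡ 30 (mod 79), x ≡ 8 (mod 67) ⇒ x ≡ 51933 (mod 375803).

51933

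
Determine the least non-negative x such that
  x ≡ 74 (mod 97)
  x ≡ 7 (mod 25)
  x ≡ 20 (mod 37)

81457

The moduli are pairwise coprime; N = 97·25·37 = 89725.
N/97 = 925; 925 ≡ 52 (mod 97); 52·28 ≡ 1, so inverse 28.
N/25 = 3589; 3589 ≡ 14 (mod 25); 14·9 ≡ 1, so inverse 9.
N/37 = 2425; 2425 ≡ 20 (mod 37); 20·13 ≡ 1, so inverse 13.
x ≡ 74·925·28 + 7·3589·9 + 20·2425·13 = 2773207.
2773207 mod 89725 = 81457.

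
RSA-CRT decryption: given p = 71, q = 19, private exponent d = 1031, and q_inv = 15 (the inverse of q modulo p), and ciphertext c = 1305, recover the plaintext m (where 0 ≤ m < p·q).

1154

d_p = d mod (p−1) = 1031 mod 70 = 51; d_q = d mod (q−1) = 5.
m₁ = c^(d_p) mod p: c ≡ 27 (mod 71), and 27^51 mod 71 = 18.
m₂ = c^(d_q) mod q: c ≡ 13 (mod 19), and 13^5 mod 19 = 14.
h = q_inv·(m₁ − m₂) mod p = 15·(18 − 14) mod 71 = 60.
m = m₂ + h·q = 14 + 60·19 = 1154.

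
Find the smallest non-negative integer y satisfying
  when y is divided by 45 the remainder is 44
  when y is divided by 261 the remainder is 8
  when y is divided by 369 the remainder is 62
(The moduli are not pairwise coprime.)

gcd(45, 261) = 9 and 9 | (8 − 44), so the pair is consistent; merging gives y ≡ 269 (mod 1305), where 1305 = lcm(45, 261).
gcd(1305, 369) = 9 and 9 | (62 − 269), so the pair is consistent; merging gives y ≡ 15929 (mod 53505), where 53505 = lcm(1305, 369).
The solution is unique modulo lcm(45, 261, 369) = 53505.

15929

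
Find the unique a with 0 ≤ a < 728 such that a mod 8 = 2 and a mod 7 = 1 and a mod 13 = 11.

The moduli are pairwise coprime; N = 8·7·13 = 728.
N/8 = 91; 91 ≡ 3 (mod 8); 3·3 ≡ 1, so inverse 3.
N/7 = 104; 104 ≡ 6 (mod 7); 6·6 ≡ 1, so inverse 6.
N/13 = 56; 56 ≡ 4 (mod 13); 4·10 ≡ 1, so inverse 10.
a ≡ 2·91·3 + 1·104·6 + 11·56·10 = 7330.
7330 mod 728 = 50.

50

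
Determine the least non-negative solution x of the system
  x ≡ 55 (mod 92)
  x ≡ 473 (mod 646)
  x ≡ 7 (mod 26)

gcd(92, 646) = 2 and 2 | (473 − 55), so the pair is consistent; merging gives x ≡ 14039 (mod 29716), where 29716 = lcm(92, 646).
gcd(29716, 26) = 2 and 2 | (7 − 14039), so the pair is consistent; merging gives x ≡ 281483 (mod 386308), where 386308 = lcm(29716, 26).
The solution is unique modulo lcm(92, 646, 26) = 386308.

281483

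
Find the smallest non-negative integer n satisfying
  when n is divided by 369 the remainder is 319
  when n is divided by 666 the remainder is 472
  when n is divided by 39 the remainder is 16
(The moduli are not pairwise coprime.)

gcd(369, 666) = 9 and 9 | (472 − 319), so the pair is consistent; merging gives n ≡ 25780 (mod 27306), where 27306 = lcm(369, 666).
gcd(27306, 39) = 3 and 3 | (16 − 25780), so the pair is consistent; merging gives n ≡ 271534 (mod 354978), where 354978 = lcm(27306, 39).
The solution is unique modulo lcm(369, 666, 39) = 354978.

271534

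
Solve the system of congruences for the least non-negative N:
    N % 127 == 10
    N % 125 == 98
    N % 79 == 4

259598

The moduli are pairwise coprime; M = 127·125·79 = 1254125.
M/127 = 9875; 9875 ≡ 96 (mod 127); 96·86 ≡ 1, so inverse 86.
M/125 = 10033; 10033 ≡ 33 (mod 125); 33·72 ≡ 1, so inverse 72.
M/79 = 15875; 15875 ≡ 75 (mod 79); 75·59 ≡ 1, so inverse 59.
N ≡ 10·9875·86 + 98·10033·72 + 4·15875·59 = 83031848.
83031848 mod 1254125 = 259598.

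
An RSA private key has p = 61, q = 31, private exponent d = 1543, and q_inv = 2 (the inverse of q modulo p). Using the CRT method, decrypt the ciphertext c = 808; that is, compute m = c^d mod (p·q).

d_p = d mod (p−1) = 1543 mod 60 = 43; d_q = d mod (q−1) = 13.
m₁ = c^(d_p) mod p: c ≡ 15 (mod 61), and 15^43 mod 61 = 16.
m₂ = c^(d_q) mod q: c ≡ 2 (mod 31), and 2^13 mod 31 = 8.
h = q_inv·(m₁ − m₂) mod p = 2·(16 − 8) mod 61 = 16.
m = m₂ + h·q = 8 + 16·31 = 504.

504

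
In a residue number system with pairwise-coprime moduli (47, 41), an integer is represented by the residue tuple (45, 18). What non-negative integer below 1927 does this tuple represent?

797

From x ≡ 45 (mod 47) write x = 45 + 47t. Substituting into x ≡ 18 (mod 41) gives 47t ≡ 14 (mod 41), and since 6⁻¹ ≡ 7 (mod 41), t ≡ 16. Hence x ≡ 45 + 47·16 = 797 (mod 1927).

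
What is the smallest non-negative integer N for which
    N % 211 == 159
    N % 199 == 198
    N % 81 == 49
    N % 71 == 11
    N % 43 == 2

From N ≡ 159 (mod 211) write N = 159 + 211t. Substituting into N ≡ 198 (mod 199) gives 211t ≡ 39 (mod 199), and since 12⁻¹ ≡ 83 (mod 199), t ≡ 53. Hence N ≡ 159 + 211·53 = 11342 (mod 41989).
From N ≡ 11342 (mod 41989) write N = 11342 + 41989t. Substituting into N ≡ 49 (mod 81) gives 41989t ≡ 47 (mod 81), and since 31⁻¹ ≡ 34 (mod 81), t ≡ 59. Hence N ≡ 11342 + 41989·59 = 2488693 (mod 3401109).
From N ≡ 2488693 (mod 3401109) write N = 2488693 + 3401109t. Substituting into N ≡ 11 (mod 71) gives 3401109t ≡ 10 (mod 71), and since 67⁻¹ ≡ 53 (mod 71), t ≡ 33. Hence N ≡ 2488693 + 3401109·33 = 114725290 (mod 241478739).
From N ≡ 114725290 (mod 241478739) write N = 114725290 + 241478739t. Substituting into N ≡ 2 (mod 43) gives 241478739t ≡ 2 (mod 43), and since 27⁻¹ ≡ 8 (mod 43), t ≡ 16. Hence N ≡ 114725290 + 241478739·16 = 3978385114 (mod 10383585777).

3978385114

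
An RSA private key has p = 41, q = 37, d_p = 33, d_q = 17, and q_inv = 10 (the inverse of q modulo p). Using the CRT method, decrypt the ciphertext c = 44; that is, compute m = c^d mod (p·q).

1274

m₁ = c^(d_p) mod p: c ≡ 3 (mod 41), and 3^33 mod 41 = 3.
m₂ = c^(d_q) mod q: c ≡ 7 (mod 37), and 7^17 mod 37 = 16.
h = q_inv·(m₁ − m₂) mod p = 10·(3 − 16) mod 41 = 34.
m = m₂ + h·q = 16 + 34·37 = 1274.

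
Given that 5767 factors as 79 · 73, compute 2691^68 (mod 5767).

2846

Mod 79: 2691 ≡ 5; 5^68 ≡ 2 (mod 79).
Mod 73: 2691 ≡ 63; 63^68 ≡ 72 (mod 73).
Combine by CRT: x ≡ 2 (mod 79), x ≡ 72 (mod 73) ⇒ x ≡ 2846 (mod 5767).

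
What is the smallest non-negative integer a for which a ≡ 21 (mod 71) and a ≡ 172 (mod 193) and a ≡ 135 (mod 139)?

From a ≡ 21 (mod 71) write a = 21 + 71t. Substituting into a ≡ 172 (mod 193) gives 71t ≡ 151 (mod 193), and since 71⁻¹ ≡ 87 (mod 193), t ≡ 13. Hence a ≡ 21 + 71·13 = 944 (mod 13703).
From a ≡ 944 (mod 13703) write a = 944 + 13703t. Substituting into a ≡ 135 (mod 139) gives 13703t ≡ 25 (mod 139), and since 81⁻¹ ≡ 127 (mod 139), t ≡ 117. Hence a ≡ 944 + 13703·117 = 1604195 (mod 1904717).

1604195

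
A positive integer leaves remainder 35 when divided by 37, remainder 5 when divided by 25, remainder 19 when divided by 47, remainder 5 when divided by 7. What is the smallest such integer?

290855

The moduli are pairwise coprime; N = 37·25·47·7 = 304325.
N/37 = 8225; 8225 ≡ 11 (mod 37); 11·27 ≡ 1, so inverse 27.
N/25 = 12173; 12173 ≡ 23 (mod 25); 23·12 ≡ 1, so inverse 12.
N/47 = 6475; 6475 ≡ 36 (mod 47); 36·17 ≡ 1, so inverse 17.
N/7 = 43475; 43475 ≡ 5 (mod 7); 5·3 ≡ 1, so inverse 3.
a ≡ 35·8225·27 + 5·12173·12 + 19·6475·17 + 5·43475·3 = 11246555.
11246555 mod 304325 = 290855.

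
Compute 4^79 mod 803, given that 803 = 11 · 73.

Mod 11: 4 ≡ 4; by Fermat, exponent reduces to 79 mod 10 = 9; 4^9 ≡ 3 (mod 11).
Mod 73: 4 ≡ 4; by Fermat, exponent reduces to 79 mod 72 = 7; 4^7 ≡ 32 (mod 73).
Combine by CRT: x ≡ 3 (mod 11), x ≡ 32 (mod 73) ⇒ x ≡ 762 (mod 803).

762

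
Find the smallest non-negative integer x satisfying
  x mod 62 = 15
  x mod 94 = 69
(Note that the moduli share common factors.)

gcd(62, 94) = 2 and 2 | (69 − 15), so the pair is consistent; merging gives x ≡ 821 (mod 2914), where 2914 = lcm(62, 94).
The solution is unique modulo lcm(62, 94) = 2914.

821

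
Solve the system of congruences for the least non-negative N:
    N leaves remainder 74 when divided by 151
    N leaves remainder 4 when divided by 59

From N ≡ 74 (mod 151) write N = 74 + 151t. Substituting into N ≡ 4 (mod 59) gives 151t ≡ 48 (mod 59), and since 33⁻¹ ≡ 34 (mod 59), t ≡ 39. Hence N ≡ 74 + 151·39 = 5963 (mod 8909).

5963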